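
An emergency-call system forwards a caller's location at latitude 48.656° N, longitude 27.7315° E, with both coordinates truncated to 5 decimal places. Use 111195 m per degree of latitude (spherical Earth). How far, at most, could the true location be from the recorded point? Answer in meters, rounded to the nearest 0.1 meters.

Truncating at 5 decimal places can drop up to a full unit in the last place, so each coordinate may be off by as much as 1e-05°.
North–south component: 1e-05° × 111195 = 1.11195 m.
Longitude error → 1e-05 × 111195 × cos 48.656° = 1e-05 × 111195 × 0.6606 ≈ 0.73453 m.
Combining orthogonally: (1.11195² + 0.73453²)^½ ≈ 1.33265 m.

1.3 meters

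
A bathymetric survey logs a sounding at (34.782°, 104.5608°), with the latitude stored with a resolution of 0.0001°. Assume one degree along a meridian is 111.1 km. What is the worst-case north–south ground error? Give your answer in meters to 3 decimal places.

With a 0.0001° grid the true value lies within half a step, ±0.0001°/2 = ±5e-05°, of the stored one.
North–south distance: 5e-05° × 111100 m/° = 5.555 m.

5.555 meters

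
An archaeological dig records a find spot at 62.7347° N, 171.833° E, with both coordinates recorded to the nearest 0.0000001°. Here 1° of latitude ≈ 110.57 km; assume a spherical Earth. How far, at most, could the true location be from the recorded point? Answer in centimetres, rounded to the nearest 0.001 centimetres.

0.608 centimetres

Rounding to 7 decimal places leaves each coordinate within ±5e-08° of the true value.
N–S: 5e-08° × 110570 m/° = 0.0055285 m.
Longitude error → 5e-08 × 110570 × cos 62.7347° = 5e-08 × 110570 × 0.4581 ≈ 0.00253267 m.
Worst case both components are at the extreme and orthogonal: √(0.0055285² + 0.00253267²) ≈ 0.00608101 m.
That is 0.00608101 m = 0.6081 cm.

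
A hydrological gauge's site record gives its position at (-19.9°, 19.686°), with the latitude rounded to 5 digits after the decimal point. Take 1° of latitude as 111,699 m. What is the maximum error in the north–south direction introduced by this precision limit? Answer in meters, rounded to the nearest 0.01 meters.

Rounding to 5 decimal places leaves the latitude within ±5e-06° of the true value.
North–south distance: 5e-06° × 111699 m/° = 0.558495 m.

0.56 meters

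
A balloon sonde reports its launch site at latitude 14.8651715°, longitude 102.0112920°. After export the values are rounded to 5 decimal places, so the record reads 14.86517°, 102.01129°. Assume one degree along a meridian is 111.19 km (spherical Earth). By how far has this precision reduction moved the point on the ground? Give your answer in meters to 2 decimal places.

0.27 meters

Δlat = 14.8651715 − 14.86517 = +0.0000015°; Δlon = 102.0112920 − 102.01129 = +0.0000020°.
North–south shift: 0.0000015 × 111190 = 0.166785 m.
E–W at 14.8652°: 0.0000020° × 111190 × cos 14.8652° = 0.0000020 × 111190 × 0.9665 ≈ 0.214937 m.
Distance: √(0.166785² + 0.214937²) ≈ 0.272058 m.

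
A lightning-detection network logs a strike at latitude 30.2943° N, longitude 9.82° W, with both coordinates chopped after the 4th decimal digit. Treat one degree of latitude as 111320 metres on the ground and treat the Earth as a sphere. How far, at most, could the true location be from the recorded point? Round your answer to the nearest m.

15 m

Truncating at 4 decimal places can drop up to a full unit in the last place, so each coordinate may be off by as much as 0.0001°.
N–S: 0.0001° × 111320 m/° = 11.132 m.
E–W at 30.2943°: 0.0001° × 111320 × cos 30.2943° = 0.0001 × 111320 × 0.8634 ≈ 9.61188 m.
Combining orthogonally: (11.132² + 9.61188²)^½ ≈ 14.7075 m.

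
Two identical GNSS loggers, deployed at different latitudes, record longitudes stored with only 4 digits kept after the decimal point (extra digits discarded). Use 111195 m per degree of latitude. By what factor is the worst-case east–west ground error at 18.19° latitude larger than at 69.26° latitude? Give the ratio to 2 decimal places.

2.68

Truncating at 4 decimal places can drop up to a full unit in the last place, so the longitude may be off by as much as 0.0001°.
Error at 18.19° = 0.0001° × 111195 × cos 18.19° ≈ 11.12 × 0.9500 = 10.564 m.
Error at 69.26° = 0.0001° × 111195 × cos 69.26° ≈ 11.12 × 0.3541 = 3.9377 m.
Ratio: 10.564 / 3.9377 = cos 18.19° / cos 69.26° ≈ 2.6827.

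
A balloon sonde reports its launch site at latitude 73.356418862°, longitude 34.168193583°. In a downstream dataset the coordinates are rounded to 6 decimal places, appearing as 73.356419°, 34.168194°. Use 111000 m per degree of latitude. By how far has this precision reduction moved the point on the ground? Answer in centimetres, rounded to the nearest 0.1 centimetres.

The latitude changed by -0.000000138° and the longitude by -0.000000417°.
N–S: -0.000000138° × 111000 m/° = -0.015318 m.
E–W at 73.3564°: -0.000000417° × 111000 × cos 73.3564° = -0.000000417 × 111000 × 0.2864 ≈ -0.0132574 m.
Combined displacement = (0.015318² + 0.0132574²)^½ ≈ 0.0202583 m.
That is 0.0202583 m = 2.0258 cm.

2.0 centimetres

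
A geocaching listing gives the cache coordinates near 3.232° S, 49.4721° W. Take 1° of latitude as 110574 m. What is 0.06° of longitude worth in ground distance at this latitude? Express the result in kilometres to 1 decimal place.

6.6 kilometres

0.06° of longitude at 3.232° is 0.06 × 110574 × cos 3.232° ≈ 0.06 × 110398 = 6623.89 m.
That is 6623.89 m = 6.6239 km.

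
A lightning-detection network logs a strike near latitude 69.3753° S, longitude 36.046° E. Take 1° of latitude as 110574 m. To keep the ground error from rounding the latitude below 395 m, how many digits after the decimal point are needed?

3

One degree of latitude covers 110574 m.
Rounding to N decimal places gives at most 0.5 × 10⁻ᴺ degrees of error, i.e. 0.5 × 10⁻ᴺ × 110574 m.
Need 0.5 × 110574 × 10⁻ᴺ ≤ 395 → 10⁻ᴺ ≤ 7.145e-03, so N ≥ 2.15.
At 2 places the error can reach 553 m, but 3 places keeps it to 55.3 m.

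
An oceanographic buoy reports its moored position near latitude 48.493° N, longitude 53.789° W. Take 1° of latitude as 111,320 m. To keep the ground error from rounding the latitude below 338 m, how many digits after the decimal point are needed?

One degree of latitude covers 111320 m.
Rounding to N decimal places gives at most 0.5 × 10⁻ᴺ degrees of error, i.e. 0.5 × 10⁻ᴺ × 111320 m.
Need 0.5 × 111320 × 10⁻ᴺ ≤ 338 → 10⁻ᴺ ≤ 6.073e-03, so N ≥ 2.22.
At 2 places the error can reach 557 m, but 3 places keeps it to 55.7 m.

3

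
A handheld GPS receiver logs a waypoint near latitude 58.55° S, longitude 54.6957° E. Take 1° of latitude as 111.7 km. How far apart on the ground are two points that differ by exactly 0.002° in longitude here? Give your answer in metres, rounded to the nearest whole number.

117 metres

At 58.55° a degree of longitude is 111700 × cos 58.55° ≈ 58280 m, so 0.002° corresponds to 116.56 m.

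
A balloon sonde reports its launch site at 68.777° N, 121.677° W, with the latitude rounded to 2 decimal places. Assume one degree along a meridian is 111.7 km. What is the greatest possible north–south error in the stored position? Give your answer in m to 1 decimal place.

558.5 m

Rounding to 2 decimal places leaves the latitude within ±0.005° of the true value.
North–south distance: 0.005° × 111700 m/° = 558.5 m.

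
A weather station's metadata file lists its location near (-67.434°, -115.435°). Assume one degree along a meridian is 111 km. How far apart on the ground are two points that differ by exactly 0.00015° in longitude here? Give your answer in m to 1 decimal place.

6.4 m

One degree of longitude here spans 111000 × cos 67.434° = 111000 × 0.3837 ≈ 42596 m; 0.00015° of that is 6.38939 m.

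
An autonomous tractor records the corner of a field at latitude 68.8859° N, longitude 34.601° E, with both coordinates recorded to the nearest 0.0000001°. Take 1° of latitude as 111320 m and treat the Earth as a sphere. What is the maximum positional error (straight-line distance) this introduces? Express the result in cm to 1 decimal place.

Rounding to 7 decimal places leaves each coordinate within ±5e-08° of the true value.
N–S: 5e-08° × 111320 m/° = 0.005566 m.
E–W at 68.8859°: 5e-08° × 111320 × cos 68.8859° = 5e-08 × 111320 × 0.3602 ≈ 0.00200502 m.
The two errors are perpendicular, so the maximum displacement is √(0.005566² + 0.00200502²) ≈ 0.00591612 m.
That is 0.00591612 m = 0.59161 cm.

0.6 cm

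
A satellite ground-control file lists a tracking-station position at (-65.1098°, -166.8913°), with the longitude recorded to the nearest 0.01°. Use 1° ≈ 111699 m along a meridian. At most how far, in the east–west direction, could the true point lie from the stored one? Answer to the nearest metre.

235 metres

Rounding to 2 decimal places leaves the longitude within ±0.005° of the true value.
One degree of longitude at 65.1098° is 111699 × cos 65.1098° ≈ 111699 × 0.4209 = 47011.9 m.
So at most 0.005° × 47011.9 ≈ 235.06 m east–west.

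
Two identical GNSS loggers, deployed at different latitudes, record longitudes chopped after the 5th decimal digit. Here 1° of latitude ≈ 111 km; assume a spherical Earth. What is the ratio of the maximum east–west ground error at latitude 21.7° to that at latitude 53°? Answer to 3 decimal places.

1.544

Truncating at 5 decimal places can drop up to a full unit in the last place, so the longitude may be off by as much as 1e-05°.
At 21.7°: 1e-05° × 111000 × cos 21.7° = 1e-05 × 111000 × 0.9291 ≈ 1.0313 m.
Error at 53° = 1e-05° × 111000 × cos 53° ≈ 1.11 × 0.6018 = 0.66801 m.
The ratio reduces to cos 21.7° / cos 53° = 0.9291/0.6018 ≈ 1.5439.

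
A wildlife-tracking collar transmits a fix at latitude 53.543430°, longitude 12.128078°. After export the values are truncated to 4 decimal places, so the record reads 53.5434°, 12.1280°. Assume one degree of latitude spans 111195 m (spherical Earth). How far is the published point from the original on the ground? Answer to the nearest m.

The latitude changed by +0.000030° and the longitude by +0.000078°.
North–south shift: 0.000030 × 111195 = 3.33585 m.
East–west at this latitude: 0.000078° × 111195 × cos 53.5434° ≈ 0.000078 × 66073.6 = 5.15374 m.
Distance: √(3.33585² + 5.15374²) ≈ 6.13913 m.

6 m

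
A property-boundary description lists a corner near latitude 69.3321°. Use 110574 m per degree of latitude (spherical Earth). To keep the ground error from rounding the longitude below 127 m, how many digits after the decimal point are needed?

3

At 69.3321° one degree of longitude covers 110574 × cos 69.3321° ≈ 110574 × 0.3530 ≈ 39027.2 m.
Rounding to N decimal places gives at most 0.5 × 10⁻ᴺ degrees of error, i.e. 0.5 × 10⁻ᴺ × 39027.2 m.
Setting 19513.6 × 10⁻ᴺ ≤ 127 gives 10ᴺ ≥ 153.7, i.e. N ≥ 2.19.
At 2 places the error can reach 195 m, but 3 places keeps it to 19.5 m.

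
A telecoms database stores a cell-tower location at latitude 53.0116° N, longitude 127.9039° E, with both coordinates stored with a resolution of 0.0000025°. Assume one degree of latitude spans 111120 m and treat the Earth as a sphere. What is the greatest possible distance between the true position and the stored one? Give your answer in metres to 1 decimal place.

0.2 metres

With a 0.0000025° grid the true value lies within half a step, ±0.0000025°/2 = ±1.25e-06°, of the stored one.
N–S: 1.25e-06° × 111120 m/° = 0.1389 m.
East–west component at 53.0116°: 1.25e-06° × 111120 × cos 53.0116° ≈ 1.25e-06 × 66855.7 ≈ 0.0835696 m.
Combining orthogonally: (0.1389² + 0.0835696²)^½ ≈ 0.162102 m.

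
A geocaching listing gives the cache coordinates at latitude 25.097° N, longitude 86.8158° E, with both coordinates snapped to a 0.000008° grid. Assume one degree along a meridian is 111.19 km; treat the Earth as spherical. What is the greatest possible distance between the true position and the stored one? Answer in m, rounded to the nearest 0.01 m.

0.60 m

With a 0.000008° grid the true value lies within half a step, ±0.000008°/2 = ±4e-06°, of the stored one.
North–south component: 4e-06° × 111190 = 0.44476 m.
East–west component at 25.097°: 4e-06° × 111190 × cos 25.097° ≈ 4e-06 × 100693 ≈ 0.402771 m.
Worst case both components are at the extreme and orthogonal: √(0.44476² + 0.402771²) ≈ 0.60003 m.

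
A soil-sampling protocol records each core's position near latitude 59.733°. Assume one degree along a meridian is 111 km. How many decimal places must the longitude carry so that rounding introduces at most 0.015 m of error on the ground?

7 decimal places

At 59.733° one degree of longitude covers 111000 × cos 59.733° ≈ 111000 × 0.5040 ≈ 55947.4 m.
With N decimal places the half-ulp bound is 0.5·10⁻ᴺ°, or 0.5·10⁻ᴺ × 55947.4 m on the ground.
Need 0.5 × 55947.4 × 10⁻ᴺ ≤ 0.015 → 10⁻ᴺ ≤ 5.362e-07, so N ≥ 6.27.
At 6 places the error can reach 0.028 m, but 7 places keeps it to 0.0028 m.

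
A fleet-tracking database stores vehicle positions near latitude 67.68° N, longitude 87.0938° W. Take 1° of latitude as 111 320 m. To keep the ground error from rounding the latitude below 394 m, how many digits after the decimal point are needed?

One degree of latitude covers 111320 m.
With N decimal places the half-ulp bound is 0.5·10⁻ᴺ°, or 0.5·10⁻ᴺ × 111320 m on the ground.
Setting 55660 × 10⁻ᴺ ≤ 394 gives 10ᴺ ≥ 141.3, i.e. N ≥ 2.15.
So 3 decimal places suffice (55.7 m); 2 would allow up to 557 m.

3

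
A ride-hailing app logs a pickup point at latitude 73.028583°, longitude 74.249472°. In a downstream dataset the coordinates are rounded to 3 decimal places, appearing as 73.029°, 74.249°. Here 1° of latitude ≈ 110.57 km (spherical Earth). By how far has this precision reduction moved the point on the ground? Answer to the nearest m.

49 m

The latitude changed by -0.000417° and the longitude by +0.000472°.
North–south shift: -0.000417 × 110570 = -46.1077 m.
E–W at 73.029°: 0.000472° × 110570 × cos 73.029° = 0.000472 × 110570 × 0.2919 ≈ 15.2333 m.
Combined displacement = (46.1077² + 15.2333²)^½ ≈ 48.559 m.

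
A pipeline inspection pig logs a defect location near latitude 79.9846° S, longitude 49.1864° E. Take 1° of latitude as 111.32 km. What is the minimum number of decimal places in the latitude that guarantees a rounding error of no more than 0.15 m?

6

One degree of latitude covers 111320 m.
Rounding to N decimal places gives at most 0.5 × 10⁻ᴺ degrees of error, i.e. 0.5 × 10⁻ᴺ × 111320 m.
Setting 55660 × 10⁻ᴺ ≤ 0.15 gives 10ᴺ ≥ 3.711e+05, i.e. N ≥ 5.57.
At 5 places the error can reach 0.557 m, but 6 places keeps it to 0.0557 m.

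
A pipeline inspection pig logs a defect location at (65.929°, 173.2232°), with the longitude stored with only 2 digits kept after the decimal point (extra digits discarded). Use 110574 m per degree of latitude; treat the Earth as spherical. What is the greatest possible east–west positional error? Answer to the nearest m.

451 m

Truncating at 2 decimal places can drop up to a full unit in the last place, so the longitude may be off by as much as 0.01°.
One degree of longitude at 65.929° is 110574 × cos 65.929° ≈ 110574 × 0.4079 = 45099.6 m.
East–west error: 0.01° × 45099.6 m/° ≈ 450.996 m.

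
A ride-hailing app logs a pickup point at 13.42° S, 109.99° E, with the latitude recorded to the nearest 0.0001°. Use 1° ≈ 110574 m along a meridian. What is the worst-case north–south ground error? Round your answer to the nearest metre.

6 metres

Rounding to 4 decimal places leaves the latitude within ±5e-05° of the true value.
So the N–S error is at most 5e-05 × 110574 = 5.5287 m.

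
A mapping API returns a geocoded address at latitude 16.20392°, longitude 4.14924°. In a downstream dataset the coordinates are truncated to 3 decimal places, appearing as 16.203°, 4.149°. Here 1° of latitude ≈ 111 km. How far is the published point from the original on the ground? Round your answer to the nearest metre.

105 metres

Δlat = 16.20392 − 16.203 = +0.00092°; Δlon = 4.14924 − 4.149 = +0.00024°.
N–S: 0.00092° × 111000 m/° = 102.12 m.
E–W at 16.203°: 0.00024° × 111000 × cos 16.203° = 0.00024 × 111000 × 0.9603 ≈ 25.5818 m.
Hypotenuse of the two orthogonal shifts: √(102.12² + 25.5818²) = 105.275 m.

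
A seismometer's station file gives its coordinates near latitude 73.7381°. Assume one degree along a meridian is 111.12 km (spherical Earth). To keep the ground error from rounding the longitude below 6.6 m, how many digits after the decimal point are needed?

4 decimal places

At 73.7381° one degree of longitude covers 111120 × cos 73.7381° ≈ 111120 × 0.2800 ≈ 31116.8 m.
N decimal places → at most half a unit in the last place, 0.5 × 10⁻ᴺ° = 31116.8/2 × 10⁻ᴺ m.
Need 0.5 × 31116.8 × 10⁻ᴺ ≤ 6.6 → 10⁻ᴺ ≤ 4.242e-04, so N ≥ 3.37.
N = 3 would give 15.6 m (too coarse); N = 4 gives 1.56 m ≤ 6.6 m.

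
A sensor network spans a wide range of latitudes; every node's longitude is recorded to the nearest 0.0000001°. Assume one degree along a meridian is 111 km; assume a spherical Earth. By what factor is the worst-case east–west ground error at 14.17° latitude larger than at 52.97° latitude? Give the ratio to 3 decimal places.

Rounding to 7 decimal places leaves the longitude within ±5e-08° of the true value.
Error at 14.17° = 5e-08° × 111000 × cos 14.17° ≈ 0.00555 × 0.9696 = 0.0053811 m.
At 52.97°: 5e-08° × 111000 × cos 52.97° = 5e-08 × 111000 × 0.6022 ≈ 0.0033424 m.
The ratio reduces to cos 14.17° / cos 52.97° = 0.9696/0.6022 ≈ 1.6100.

1.610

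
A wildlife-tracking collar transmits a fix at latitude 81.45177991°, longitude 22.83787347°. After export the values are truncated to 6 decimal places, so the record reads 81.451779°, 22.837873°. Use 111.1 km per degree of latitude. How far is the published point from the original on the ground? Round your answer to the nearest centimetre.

The latitude changed by +0.00000091° and the longitude by +0.00000047°.
N–S: 0.00000091° × 111100 m/° = 0.101101 m.
East–west at this latitude: 0.00000047° × 111100 × cos 81.4518° ≈ 0.00000047 × 16514.1 = 0.00776163 m.
Distance: √(0.101101² + 0.00776163²) ≈ 0.101398 m.
That is 0.101398 m = 10.14 cm.

10 centimetres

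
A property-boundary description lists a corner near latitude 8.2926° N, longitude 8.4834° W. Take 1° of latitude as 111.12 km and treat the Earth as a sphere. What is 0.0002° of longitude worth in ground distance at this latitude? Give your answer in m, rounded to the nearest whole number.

22 m

0.0002° of longitude at 8.2926° is 0.0002 × 111120 × cos 8.2926° ≈ 0.0002 × 109958 = 21.9916 m.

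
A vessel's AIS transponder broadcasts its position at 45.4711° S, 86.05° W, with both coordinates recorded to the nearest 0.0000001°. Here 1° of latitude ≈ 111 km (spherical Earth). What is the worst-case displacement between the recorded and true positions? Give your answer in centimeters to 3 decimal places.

0.678 centimeters

Rounding to 7 decimal places leaves each coordinate within ±5e-08° of the true value.
Latitude error → 5e-08 × 111000 = 0.00555 m along the meridian.
Longitude error → 5e-08 × 111000 × cos 45.4711° = 5e-08 × 111000 × 0.7013 ≈ 0.00389204 m.
Combining orthogonally: (0.00555² + 0.00389204²)^½ ≈ 0.00677868 m.
That is 0.00677868 m = 0.67787 cm.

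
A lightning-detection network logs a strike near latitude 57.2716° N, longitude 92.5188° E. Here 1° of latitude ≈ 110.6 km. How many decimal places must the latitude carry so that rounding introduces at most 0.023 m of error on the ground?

One degree of latitude covers 110600 m.
Rounding to N decimal places gives at most 0.5 × 10⁻ᴺ degrees of error, i.e. 0.5 × 10⁻ᴺ × 110600 m.
Need 0.5 × 110600 × 10⁻ᴺ ≤ 0.023 → 10⁻ᴺ ≤ 4.159e-07, so N ≥ 6.38.
So 7 decimal places suffice (0.00553 m); 6 would allow up to 0.0553 m.

7 decimal places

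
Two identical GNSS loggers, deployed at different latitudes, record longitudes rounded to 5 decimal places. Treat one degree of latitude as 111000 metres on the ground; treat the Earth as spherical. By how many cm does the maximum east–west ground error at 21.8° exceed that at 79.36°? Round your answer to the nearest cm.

41 cm

Rounding to 5 decimal places leaves the longitude within ±5e-06° of the true value.
Error at 21.8° = 5e-06° × 111000 × cos 21.8° ≈ 0.555 × 0.9285 = 0.51531 m.
At 79.36°: 5e-06° × 111000 × cos 79.36° = 5e-06 × 111000 × 0.1846 ≈ 0.10247 m.
Difference: 0.51531 − 0.10247 = 0.41284 m.
That is 0.412836 m = 41.284 cm.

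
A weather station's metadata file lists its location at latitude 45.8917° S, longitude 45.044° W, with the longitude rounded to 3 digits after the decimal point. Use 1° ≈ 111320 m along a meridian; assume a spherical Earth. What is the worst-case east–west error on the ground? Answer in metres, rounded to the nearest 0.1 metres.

Rounding to 3 decimal places leaves the longitude within ±0.0005° of the true value.
At latitude 45.8917° a degree of longitude spans 111320 m × cos 45.8917° = 111320 × 0.6960 ≈ 77480.6 m.
Maximum E–W displacement: 0.0005 × 77480.6 = 38.7403 m.

38.7 metres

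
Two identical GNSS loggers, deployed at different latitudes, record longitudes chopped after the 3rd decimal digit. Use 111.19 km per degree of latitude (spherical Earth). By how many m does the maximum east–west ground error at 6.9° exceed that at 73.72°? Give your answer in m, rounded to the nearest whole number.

Truncating at 3 decimal places can drop up to a full unit in the last place, so the longitude may be off by as much as 0.001°.
At 6.9°: 0.001° × 111190 × cos 6.9° = 0.001 × 111190 × 0.9928 ≈ 110.38 m.
Error at 73.72° = 0.001° × 111190 × cos 73.72° ≈ 111.19 × 0.2803 = 31.17 m.
Difference: 110.38 − 31.17 = 79.215 m.

79 m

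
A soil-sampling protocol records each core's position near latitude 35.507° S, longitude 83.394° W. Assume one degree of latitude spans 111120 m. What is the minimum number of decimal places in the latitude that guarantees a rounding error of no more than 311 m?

One degree of latitude covers 111120 m.
Rounding to N decimal places gives at most 0.5 × 10⁻ᴺ degrees of error, i.e. 0.5 × 10⁻ᴺ × 111120 m.
Need 0.5 × 111120 × 10⁻ᴺ ≤ 311 → 10⁻ᴺ ≤ 5.598e-03, so N ≥ 2.25.
So 3 decimal places suffice (55.6 m); 2 would allow up to 556 m.

3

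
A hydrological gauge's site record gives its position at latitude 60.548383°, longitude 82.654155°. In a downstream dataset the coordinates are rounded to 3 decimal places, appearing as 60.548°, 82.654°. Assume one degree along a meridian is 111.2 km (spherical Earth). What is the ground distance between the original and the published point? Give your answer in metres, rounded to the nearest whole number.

43 metres

Δlat = 60.548383 − 60.548 = +0.000383°; Δlon = 82.654155 − 82.654 = +0.000155°.
North–south shift: 0.000383 × 111200 = 42.5896 m.
E–W at 60.548°: 0.000155° × 111200 × cos 60.548° = 0.000155 × 111200 × 0.4917 ≈ 8.47484 m.
Hypotenuse of the two orthogonal shifts: √(42.5896² + 8.47484²) = 43.4246 m.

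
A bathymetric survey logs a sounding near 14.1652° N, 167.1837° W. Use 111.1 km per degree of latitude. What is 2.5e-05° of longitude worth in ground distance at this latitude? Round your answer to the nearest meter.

One degree of longitude here spans 111100 × cos 14.1652° = 111100 × 0.9696 ≈ 107722 m; 2.5e-05° of that is 2.69305 m.

3 meters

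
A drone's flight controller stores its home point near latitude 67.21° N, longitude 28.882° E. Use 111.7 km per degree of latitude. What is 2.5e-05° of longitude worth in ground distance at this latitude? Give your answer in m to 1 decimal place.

1.1 m

At 67.21° a degree of longitude is 111700 × cos 67.21° ≈ 43267.5 m, so 2.5e-05° corresponds to 1.08169 m.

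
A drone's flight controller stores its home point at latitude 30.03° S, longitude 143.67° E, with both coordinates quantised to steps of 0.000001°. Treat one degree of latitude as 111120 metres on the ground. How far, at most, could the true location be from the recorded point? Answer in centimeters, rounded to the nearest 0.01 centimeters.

With a 0.000001° grid the true value lies within half a step, ±0.000001°/2 = ±5e-07°, of the stored one.
Latitude error → 5e-07 × 111120 = 0.05556 m along the meridian.
Longitude error → 5e-07 × 111120 × cos 30.03° = 5e-07 × 111120 × 0.8658 ≈ 0.0481018 m.
The two errors are perpendicular, so the maximum displacement is √(0.05556² + 0.0481018²) ≈ 0.0734894 m.
That is 0.0734894 m = 7.3489 cm.

7.35 centimeters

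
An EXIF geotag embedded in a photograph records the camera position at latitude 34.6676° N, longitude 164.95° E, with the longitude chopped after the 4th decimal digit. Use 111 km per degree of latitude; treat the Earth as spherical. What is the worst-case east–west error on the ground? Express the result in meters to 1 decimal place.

9.1 meters

Truncating at 4 decimal places can drop up to a full unit in the last place, so the longitude may be off by as much as 0.0001°.
At latitude 34.6676° a degree of longitude spans 111000 m × cos 34.6676° = 111000 × 0.8225 ≈ 91293.7 m.
Maximum E–W displacement: 0.0001 × 91293.7 = 9.12937 m.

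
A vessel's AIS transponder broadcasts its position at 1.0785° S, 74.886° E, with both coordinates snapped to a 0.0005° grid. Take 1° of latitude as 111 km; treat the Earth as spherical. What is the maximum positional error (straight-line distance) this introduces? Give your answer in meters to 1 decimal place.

With a 0.0005° grid the true value lies within half a step, ±0.0005°/2 = ±0.00025°, of the stored one.
Latitude error → 0.00025 × 111000 = 27.75 m along the meridian.
E–W at 1.0785°: 0.00025° × 111000 × cos 1.0785° = 0.00025 × 111000 × 0.9998 ≈ 27.7451 m.
Worst case both components are at the extreme and orthogonal: √(27.75² + 27.7451²) ≈ 39.241 m.

39.2 meters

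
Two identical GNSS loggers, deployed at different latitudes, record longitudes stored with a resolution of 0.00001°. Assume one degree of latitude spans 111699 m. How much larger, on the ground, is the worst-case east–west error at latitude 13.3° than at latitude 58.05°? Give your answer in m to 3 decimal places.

0.248 m

With a 0.00001° grid the true value lies within half a step, ±0.00001°/2 = ±5e-06°, of the stored one.
Error at 13.3° = 5e-06° × 111699 × cos 13.3° ≈ 0.5585 × 0.9732 = 0.54352 m.
At 58.05°: 5e-06° × 111699 × cos 58.05° = 5e-06 × 111699 × 0.5292 ≈ 0.29554 m.
Difference: 0.54352 − 0.29554 = 0.24797 m.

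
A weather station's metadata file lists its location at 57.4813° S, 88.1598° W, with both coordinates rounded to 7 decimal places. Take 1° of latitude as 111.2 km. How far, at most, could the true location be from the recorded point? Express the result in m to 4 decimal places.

Rounding to 7 decimal places leaves each coordinate within ±5e-08° of the true value.
North–south component: 5e-08° × 111200 = 0.00556 m.
East–west component at 57.4813°: 5e-08° × 111200 × cos 57.4813° ≈ 5e-08 × 59778.3 ≈ 0.00298892 m.
The two errors are perpendicular, so the maximum displacement is √(0.00556² + 0.00298892²) ≈ 0.00631247 m.

0.0063 m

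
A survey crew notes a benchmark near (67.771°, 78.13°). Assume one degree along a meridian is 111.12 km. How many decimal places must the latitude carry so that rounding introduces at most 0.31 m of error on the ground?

One degree of latitude covers 111120 m.
With N decimal places the half-ulp bound is 0.5·10⁻ᴺ°, or 0.5·10⁻ᴺ × 111120 m on the ground.
Setting 55560 × 10⁻ᴺ ≤ 0.31 gives 10ᴺ ≥ 1.792e+05, i.e. N ≥ 5.25.
So 6 decimal places suffice (0.0556 m); 5 would allow up to 0.556 m.

6 decimal places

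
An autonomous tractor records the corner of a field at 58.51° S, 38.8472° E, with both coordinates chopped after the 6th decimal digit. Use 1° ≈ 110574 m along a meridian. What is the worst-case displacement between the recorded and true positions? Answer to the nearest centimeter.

12 centimeters

Truncating at 6 decimal places can drop up to a full unit in the last place, so each coordinate may be off by as much as 1e-06°.
North–south component: 1e-06° × 110574 = 0.110574 m.
E–W at 58.51°: 1e-06° × 110574 × cos 58.51° = 1e-06 × 110574 × 0.5223 ≈ 0.0577583 m.
Worst case both components are at the extreme and orthogonal: √(0.110574² + 0.0577583²) ≈ 0.12475 m.
That is 0.12475 m = 12.475 cm.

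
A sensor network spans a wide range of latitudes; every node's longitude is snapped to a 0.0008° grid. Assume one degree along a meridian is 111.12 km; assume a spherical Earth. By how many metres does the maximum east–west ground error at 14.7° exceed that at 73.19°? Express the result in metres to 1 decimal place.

With a 0.0008° grid the true value lies within half a step, ±0.0008°/2 = ±0.0004°, of the stored one.
Error at 14.7° = 0.0004° × 111120 × cos 14.7° ≈ 44.448 × 0.9673 = 42.993 m.
At 73.19°: 0.0004° × 111120 × cos 73.19° = 0.0004 × 111120 × 0.2892 ≈ 12.854 m.
Difference: 42.993 − 12.854 = 30.139 m.

30.1 metres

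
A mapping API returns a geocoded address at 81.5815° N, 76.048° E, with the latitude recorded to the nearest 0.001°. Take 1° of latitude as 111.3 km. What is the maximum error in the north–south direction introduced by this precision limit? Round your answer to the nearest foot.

Rounding to 3 decimal places leaves the latitude within ±0.0005° of the true value.
So the N–S error is at most 0.0005 × 111300 = 55.65 m.
Converting: 55.65 m × 3.2808 ft/m ≈ 182.58 ft.

183 feet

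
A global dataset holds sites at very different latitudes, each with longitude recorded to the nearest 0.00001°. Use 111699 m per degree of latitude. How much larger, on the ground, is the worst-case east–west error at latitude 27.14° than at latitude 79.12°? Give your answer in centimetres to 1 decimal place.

Rounding to 5 decimal places leaves the longitude within ±5e-06° of the true value.
At 27.14°: 5e-06° × 111699 × cos 27.14° = 5e-06 × 111699 × 0.8899 ≈ 0.497 m.
At 79.12°: 5e-06° × 111699 × cos 79.12° = 5e-06 × 111699 × 0.1888 ≈ 0.10542 m.
Difference: 0.497 − 0.10542 = 0.39158 m.
That is 0.391584 m = 39.158 cm.

39.2 centimetres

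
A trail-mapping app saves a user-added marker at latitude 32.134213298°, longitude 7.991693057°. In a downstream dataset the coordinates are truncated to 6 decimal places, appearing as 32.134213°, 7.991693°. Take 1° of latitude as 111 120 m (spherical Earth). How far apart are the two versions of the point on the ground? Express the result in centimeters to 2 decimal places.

The latitude changed by +0.000000298° and the longitude by +0.000000057°.
North–south shift: 0.000000298 × 111120 = 0.0331138 m.
E–W at 32.1342°: 0.000000057° × 111120 × cos 32.1342° = 0.000000057 × 111120 × 0.8468 ≈ 0.00536352 m.
Distance: √(0.0331138² + 0.00536352²) ≈ 0.0335453 m.
That is 0.0335453 m = 3.3545 cm.

3.35 centimeters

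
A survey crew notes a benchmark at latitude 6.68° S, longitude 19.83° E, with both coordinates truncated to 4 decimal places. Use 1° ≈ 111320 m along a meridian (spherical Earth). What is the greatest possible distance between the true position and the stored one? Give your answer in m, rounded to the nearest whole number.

Truncating at 4 decimal places can drop up to a full unit in the last place, so each coordinate may be off by as much as 0.0001°.
North–south component: 0.0001° × 111320 = 11.132 m.
East–west component at 6.68°: 0.0001° × 111320 × cos 6.68° ≈ 0.0001 × 110564 ≈ 11.0564 m.
The two errors are perpendicular, so the maximum displacement is √(11.132² + 11.0564²) ≈ 15.6897 m.

16 m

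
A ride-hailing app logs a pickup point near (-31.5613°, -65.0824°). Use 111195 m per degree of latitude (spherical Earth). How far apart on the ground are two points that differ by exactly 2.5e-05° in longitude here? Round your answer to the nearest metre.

2 metres

One degree of longitude here spans 111195 × cos 31.5613° = 111195 × 0.8521 ≈ 94747.1 m; 2.5e-05° of that is 2.36868 m.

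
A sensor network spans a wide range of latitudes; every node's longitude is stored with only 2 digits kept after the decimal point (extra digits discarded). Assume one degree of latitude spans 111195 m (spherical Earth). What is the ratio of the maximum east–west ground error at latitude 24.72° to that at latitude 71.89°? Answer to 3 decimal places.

2.922

Truncating at 2 decimal places can drop up to a full unit in the last place, so the longitude may be off by as much as 0.01°.
At 24.72°: 0.01° × 111195 × cos 24.72° = 0.01 × 111195 × 0.9084 ≈ 1010.1 m.
Error at 71.89° = 0.01° × 111195 × cos 71.89° ≈ 1112 × 0.3108 = 345.64 m.
Ratio: 1010.1 / 345.64 = cos 24.72° / cos 71.89° ≈ 2.9223.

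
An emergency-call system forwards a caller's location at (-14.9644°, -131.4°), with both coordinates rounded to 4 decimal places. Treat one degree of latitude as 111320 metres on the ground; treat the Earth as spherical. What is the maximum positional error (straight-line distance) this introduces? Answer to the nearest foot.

Rounding to 4 decimal places leaves each coordinate within ±5e-05° of the true value.
Latitude error → 5e-05 × 111320 = 5.566 m along the meridian.
Longitude error → 5e-05 × 111320 × cos 14.9644° = 5e-05 × 111320 × 0.9661 ≈ 5.37724 m.
Worst case both components are at the extreme and orthogonal: √(5.566² + 5.37724²) ≈ 7.73919 m.
In feet: 7.73919 m ÷ 0.3048 ≈ 25.391 ft.

25 feet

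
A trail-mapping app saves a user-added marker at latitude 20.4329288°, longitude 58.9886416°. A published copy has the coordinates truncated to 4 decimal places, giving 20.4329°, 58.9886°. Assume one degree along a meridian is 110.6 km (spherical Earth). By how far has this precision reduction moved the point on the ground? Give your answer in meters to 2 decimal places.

Δlat = 20.4329288 − 20.4329 = +0.0000288°; Δlon = 58.9886416 − 58.9886 = +0.0000416°.
North–south shift: 0.0000288 × 110600 = 3.18528 m.
E–W at 20.4329°: 0.0000416° × 110600 × cos 20.4329° = 0.0000416 × 110600 × 0.9371 ≈ 4.31148 m.
Hypotenuse of the two orthogonal shifts: √(3.18528² + 4.31148²) = 5.36049 m.

5.36 meters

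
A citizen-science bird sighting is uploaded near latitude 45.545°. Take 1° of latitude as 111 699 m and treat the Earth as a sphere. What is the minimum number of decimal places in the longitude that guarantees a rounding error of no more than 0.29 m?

At 45.545° one degree of longitude covers 111699 × cos 45.545° ≈ 111699 × 0.7003 ≈ 78228.3 m.
Rounding to N decimal places gives at most 0.5 × 10⁻ᴺ degrees of error, i.e. 0.5 × 10⁻ᴺ × 78228.3 m.
Setting 39114.1 × 10⁻ᴺ ≤ 0.29 gives 10ᴺ ≥ 1.349e+05, i.e. N ≥ 5.13.
At 5 places the error can reach 0.391 m, but 6 places keeps it to 0.0391 m.

6 decimal places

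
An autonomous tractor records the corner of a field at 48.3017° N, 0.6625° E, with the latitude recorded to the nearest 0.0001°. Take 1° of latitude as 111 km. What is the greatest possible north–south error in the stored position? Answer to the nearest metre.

Rounding to 4 decimal places leaves the latitude within ±5e-05° of the true value.
North–south distance: 5e-05° × 111000 m/° = 5.55 m.

6 metres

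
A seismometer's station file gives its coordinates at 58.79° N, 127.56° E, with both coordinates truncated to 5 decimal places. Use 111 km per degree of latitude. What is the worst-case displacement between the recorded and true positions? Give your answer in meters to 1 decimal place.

1.3 meters

Truncating at 5 decimal places can drop up to a full unit in the last place, so each coordinate may be off by as much as 1e-05°.
Latitude error → 1e-05 × 111000 = 1.11 m along the meridian.
East–west component at 58.79°: 1e-05° × 111000 × cos 58.79° ≈ 1e-05 × 57517.6 ≈ 0.575176 m.
Combining orthogonally: (1.11² + 0.575176²)^½ ≈ 1.25017 m.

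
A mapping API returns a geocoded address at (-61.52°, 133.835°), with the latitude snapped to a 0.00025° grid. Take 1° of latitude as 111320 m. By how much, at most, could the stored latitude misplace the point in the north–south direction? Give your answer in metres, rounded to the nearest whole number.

14 metres

With a 0.00025° grid the true value lies within half a step, ±0.00025°/2 = ±0.000125°, of the stored one.
Along the meridian that is 0.000125° × 111320 m/° = 13.915 m.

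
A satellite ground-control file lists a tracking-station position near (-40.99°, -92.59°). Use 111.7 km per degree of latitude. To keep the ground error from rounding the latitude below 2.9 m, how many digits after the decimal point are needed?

One degree of latitude covers 111700 m.
Rounding to N decimal places gives at most 0.5 × 10⁻ᴺ degrees of error, i.e. 0.5 × 10⁻ᴺ × 111700 m.
Need 0.5 × 111700 × 10⁻ᴺ ≤ 2.9 → 10⁻ᴺ ≤ 5.192e-05, so N ≥ 4.28.
N = 4 would give 5.58 m (too coarse); N = 5 gives 0.558 m ≤ 2.9 m.

5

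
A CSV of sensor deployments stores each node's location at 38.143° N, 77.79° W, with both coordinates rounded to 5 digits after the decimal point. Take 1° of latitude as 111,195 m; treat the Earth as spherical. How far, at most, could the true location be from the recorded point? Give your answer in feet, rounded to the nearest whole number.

2 feet

Rounding to 5 decimal places leaves each coordinate within ±5e-06° of the true value.
North–south component: 5e-06° × 111195 = 0.555975 m.
E–W at 38.143°: 5e-06° × 111195 × cos 38.143° = 5e-06 × 111195 × 0.7865 ≈ 0.437259 m.
The two errors are perpendicular, so the maximum displacement is √(0.555975² + 0.437259²) ≈ 0.707321 m.
In feet: 0.707321 m ÷ 0.3048 ≈ 2.3206 ft.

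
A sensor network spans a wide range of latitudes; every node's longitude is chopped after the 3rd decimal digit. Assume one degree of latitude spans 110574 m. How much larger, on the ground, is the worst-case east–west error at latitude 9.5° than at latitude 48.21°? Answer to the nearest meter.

Truncating at 3 decimal places can drop up to a full unit in the last place, so the longitude may be off by as much as 0.001°.
Error at 9.5° = 0.001° × 110574 × cos 9.5° ≈ 110.57 × 0.9863 = 109.06 m.
Error at 48.21° = 0.001° × 110574 × cos 48.21° ≈ 110.57 × 0.6664 = 73.687 m.
Difference: 109.06 − 73.687 = 35.371 m.

35 meters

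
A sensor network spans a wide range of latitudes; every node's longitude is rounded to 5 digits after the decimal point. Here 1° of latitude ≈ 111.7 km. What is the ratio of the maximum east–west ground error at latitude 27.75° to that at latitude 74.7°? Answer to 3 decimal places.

Rounding to 5 decimal places leaves the longitude within ±5e-06° of the true value.
Error at 27.75° = 5e-06° × 111700 × cos 27.75° ≈ 0.5585 × 0.8850 = 0.49427 m.
At 74.7°: 5e-06° × 111700 × cos 74.7° = 5e-06 × 111700 × 0.2639 ≈ 0.14737 m.
Ratio: 0.49427 / 0.14737 = cos 27.75° / cos 74.7° ≈ 3.3538.

3.354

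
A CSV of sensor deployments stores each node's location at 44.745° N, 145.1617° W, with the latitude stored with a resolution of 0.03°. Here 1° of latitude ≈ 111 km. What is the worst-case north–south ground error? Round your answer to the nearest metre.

1665 metres

With a 0.03° grid the true value lies within half a step, ±0.03°/2 = ±0.015°, of the stored one.
So the N–S error is at most 0.015 × 111000 = 1665 m.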